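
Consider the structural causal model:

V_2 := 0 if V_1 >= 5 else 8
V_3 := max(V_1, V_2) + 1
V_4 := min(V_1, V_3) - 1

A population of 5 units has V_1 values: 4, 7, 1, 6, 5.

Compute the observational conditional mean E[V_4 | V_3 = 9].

Conditioning on V_3=9 selects the 2 unit(s) with V_1 ∈ {4, 1}. Their V_4 values: 3, 0. Mean = 1.5.

1.5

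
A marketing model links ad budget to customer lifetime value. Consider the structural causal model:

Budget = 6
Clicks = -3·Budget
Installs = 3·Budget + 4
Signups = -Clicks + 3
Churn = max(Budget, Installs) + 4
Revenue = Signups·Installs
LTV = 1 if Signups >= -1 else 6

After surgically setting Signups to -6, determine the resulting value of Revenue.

Under do(Signups=-6), the mechanism Signups = -Clicks + 3 is discarded; Signups is fixed at -6.
Installs = 3·Budget + 4  [with Budget=6]  = 22
Revenue = Signups·Installs  [with Signups=-6, Installs=22]  = -132

-132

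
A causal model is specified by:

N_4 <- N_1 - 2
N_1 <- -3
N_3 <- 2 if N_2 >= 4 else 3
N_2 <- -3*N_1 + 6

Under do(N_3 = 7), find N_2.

15

Under do(N_3=7), the mechanism N_3 <- 2 if N_2 >= 4 else 3 is discarded; N_3 is fixed at 7.
Since N_2 is not a descendant of the intervened variable, it is unaffected.
N_2 = -3*N_1 + 6  [with N_1=-3]  = 15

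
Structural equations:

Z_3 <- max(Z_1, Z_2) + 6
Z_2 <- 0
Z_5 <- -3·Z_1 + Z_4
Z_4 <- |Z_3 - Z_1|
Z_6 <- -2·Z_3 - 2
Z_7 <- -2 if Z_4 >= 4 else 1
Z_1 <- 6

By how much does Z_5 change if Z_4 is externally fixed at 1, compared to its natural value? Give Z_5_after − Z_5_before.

Intervening sets Z_4 = 1 and removes its equation (Z_4 <- |Z_3 - Z_1|).
Z_5 = -3·Z_1 + Z_4  [with Z_1=6, Z_4=1]  = -17
Without intervention: Z_3 = max(Z_1, Z_2) + 6  [with Z_1=6, Z_2=0]  = 12; Z_4 = |Z_3 - Z_1|  [with Z_3=12, Z_1=6]  = 6; Z_5 = -3·Z_1 + Z_4  [with Z_1=6, Z_4=6]  = -12.
Change = -17 − (-12) = -5.

-5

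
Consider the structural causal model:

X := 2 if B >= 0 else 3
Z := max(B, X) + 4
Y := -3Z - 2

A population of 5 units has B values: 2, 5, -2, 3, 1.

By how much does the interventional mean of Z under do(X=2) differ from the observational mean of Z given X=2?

-0.2

Every unit gets X=2 under the intervention. Z values become 6, 9, 6, 7, 6; E[Z|do(X=2)] = 6.8.
E[Z|X=2] averages over only the 4 units with X=2 (B = 2, 5, 3, 1): Z = 6, 9, 7, 6, mean 7.
Difference = 6.8 − 7 = -0.2.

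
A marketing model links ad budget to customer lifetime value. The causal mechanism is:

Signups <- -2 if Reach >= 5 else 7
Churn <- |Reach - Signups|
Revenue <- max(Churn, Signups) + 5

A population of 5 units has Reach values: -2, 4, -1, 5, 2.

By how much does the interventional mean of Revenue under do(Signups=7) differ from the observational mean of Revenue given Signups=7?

-0.15

The intervention sets Signups=7 in all 5 units regardless of Reach. Recomputing Revenue per unit gives 14, 12, 13, 12, 12; average 12.6.
Observing Signups=7 restricts to units where Signups's equation naturally yields 7: Reach ∈ {-2, 4, -1, 2}. In that subpopulation Revenue = 14, 12, 13, 12, mean 12.75.
Difference = 12.6 − 12.75 = -0.15.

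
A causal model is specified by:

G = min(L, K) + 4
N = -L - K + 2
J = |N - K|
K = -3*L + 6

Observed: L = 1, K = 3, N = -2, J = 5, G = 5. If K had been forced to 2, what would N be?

The intervention breaks the incoming arrows to K: K = -3*L + 6 no longer applies, and K = 2.
N = -L - K + 2  [with L=1, K=2]  = -1

-1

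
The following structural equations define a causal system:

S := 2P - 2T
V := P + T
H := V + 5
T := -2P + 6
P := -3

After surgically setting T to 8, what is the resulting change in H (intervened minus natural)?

-4

do(T=8) replaces the equation T := -2P + 6 with the constant T = 8.
V = P + T  [with P=-3, T=8]  = 5
H = V + 5  [with V=5]  = 10
Without intervention: T = -2P + 6  [with P=-3]  = 12; V = P + T  [with P=-3, T=12]  = 9; H = V + 5  [with V=9]  = 14.
Change = 10 − 14 = -4.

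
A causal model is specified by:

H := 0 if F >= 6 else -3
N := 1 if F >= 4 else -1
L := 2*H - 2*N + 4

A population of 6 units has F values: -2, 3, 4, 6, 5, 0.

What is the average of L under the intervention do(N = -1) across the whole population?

Every unit gets N=-1 under the intervention. L values become 0, 0, 0, 6, 0, 0; E[L|do(N=-1)] = 1.

1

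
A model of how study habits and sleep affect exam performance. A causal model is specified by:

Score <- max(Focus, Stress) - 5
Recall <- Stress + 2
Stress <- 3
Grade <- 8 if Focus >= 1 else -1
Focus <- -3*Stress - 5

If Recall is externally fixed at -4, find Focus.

The intervention breaks the incoming arrows to Recall: Recall <- Stress + 2 no longer applies, and Recall = -4.
Since Focus is not a descendant of the intervened variable, it is unaffected.
Focus = -3*Stress - 5  [with Stress=3]  = -14

-14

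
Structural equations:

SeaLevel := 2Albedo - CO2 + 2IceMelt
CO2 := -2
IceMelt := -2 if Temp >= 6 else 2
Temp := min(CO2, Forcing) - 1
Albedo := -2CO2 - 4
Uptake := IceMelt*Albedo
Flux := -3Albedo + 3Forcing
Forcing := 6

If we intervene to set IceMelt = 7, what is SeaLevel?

Under do(IceMelt=7), the mechanism IceMelt := -2 if Temp >= 6 else 2 is discarded; IceMelt is fixed at 7.
Albedo = -2CO2 - 4  [with CO2=-2]  = 0
SeaLevel = 2Albedo - CO2 + 2IceMelt  [with Albedo=0, CO2=-2, IceMelt=7]  = 16

16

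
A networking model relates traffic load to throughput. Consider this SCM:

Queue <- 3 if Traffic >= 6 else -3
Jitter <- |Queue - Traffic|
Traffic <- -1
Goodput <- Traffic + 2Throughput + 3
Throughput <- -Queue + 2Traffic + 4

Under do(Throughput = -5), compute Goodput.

-8

Intervening sets Throughput = -5 and removes its equation (Throughput <- -Queue + 2Traffic + 4).
Goodput = Traffic + 2Throughput + 3  [with Traffic=-1, Throughput=-5]  = -8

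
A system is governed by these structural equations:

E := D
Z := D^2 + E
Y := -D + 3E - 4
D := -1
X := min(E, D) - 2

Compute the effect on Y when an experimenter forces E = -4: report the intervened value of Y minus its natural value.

Under do(E=-4), the mechanism E := D is discarded; E is fixed at -4.
Y = -D + 3E - 4  [with D=-1, E=-4]  = -15
Without intervention: E = D  [with D=-1]  = -1; Y = -D + 3E - 4  [with D=-1, E=-1]  = -6.
Change = -15 − (-6) = -9.

-9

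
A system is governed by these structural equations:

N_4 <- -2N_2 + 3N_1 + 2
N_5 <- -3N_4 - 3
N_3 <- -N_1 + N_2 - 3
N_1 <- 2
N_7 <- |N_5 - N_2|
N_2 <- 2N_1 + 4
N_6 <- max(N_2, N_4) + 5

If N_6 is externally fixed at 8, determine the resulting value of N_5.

21

do(N_6=8) replaces the equation N_6 <- max(N_2, N_4) + 5 with the constant N_6 = 8.
Since N_5 is not a descendant of the intervened variable, it is unaffected.
N_2 = 2N_1 + 4  [with N_1=2]  = 8
N_4 = -2N_2 + 3N_1 + 2  [with N_2=8, N_1=2]  = -8
N_5 = -3N_4 - 3  [with N_4=-8]  = 21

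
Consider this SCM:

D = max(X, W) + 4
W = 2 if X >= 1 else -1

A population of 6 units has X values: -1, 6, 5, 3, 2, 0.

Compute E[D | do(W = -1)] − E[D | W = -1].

3

do(W=-1) breaks W's dependence on X. With W=-1 fixed, D across the units is 3, 10, 9, 7, 6, 4, mean 6.5.
Observing W=-1 restricts to units where W's equation naturally yields -1: X ∈ {-1, 0}. In that subpopulation D = 3, 4, mean 3.5.
Difference = 6.5 − 3.5 = 3.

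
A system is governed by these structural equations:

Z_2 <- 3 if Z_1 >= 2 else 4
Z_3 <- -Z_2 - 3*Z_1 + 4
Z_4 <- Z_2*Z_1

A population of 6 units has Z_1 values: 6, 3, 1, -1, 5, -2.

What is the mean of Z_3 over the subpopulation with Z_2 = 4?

2

E[Z_3|Z_2=4] averages over only the 3 units with Z_2=4 (Z_1 = 1, -1, -2): Z_3 = -3, 3, 6, mean 2.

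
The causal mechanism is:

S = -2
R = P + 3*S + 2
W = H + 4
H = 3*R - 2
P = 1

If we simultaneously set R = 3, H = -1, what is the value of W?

3

Setting R = 3, H = -1 by intervention discards those variables' equations.
W = H + 4  [with H=-1]  = 3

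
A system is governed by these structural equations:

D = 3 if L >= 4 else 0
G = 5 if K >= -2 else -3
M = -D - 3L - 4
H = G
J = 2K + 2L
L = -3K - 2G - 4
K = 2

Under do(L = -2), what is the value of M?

2

do(L=-2) replaces the equation L = -3K - 2G - 4 with the constant L = -2.
D = 3 if L >= 4 else 0  [with L=-2]  = 0
M = -D - 3L - 4  [with D=0, L=-2]  = 2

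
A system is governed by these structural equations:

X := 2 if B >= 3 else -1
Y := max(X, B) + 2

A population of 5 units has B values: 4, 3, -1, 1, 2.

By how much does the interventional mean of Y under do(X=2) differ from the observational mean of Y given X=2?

Under do(X=2), X's equation is replaced by X=2 for every unit. Per-unit Y: 6, 5, 4, 4, 4. Mean = 4.6.
Conditioning on X=2 selects the 2 unit(s) with B ∈ {4, 3}. Their Y values: 6, 5. Mean = 5.5.
Difference = 4.6 − 5.5 = -0.9.

-0.9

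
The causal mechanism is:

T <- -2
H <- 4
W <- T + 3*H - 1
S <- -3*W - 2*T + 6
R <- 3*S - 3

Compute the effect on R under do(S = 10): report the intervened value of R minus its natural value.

Intervening sets S = 10 and removes its equation (S <- -3*W - 2*T + 6).
R = 3*S - 3  [with S=10]  = 27
Without intervention: W = T + 3*H - 1  [with T=-2, H=4]  = 9; S = -3*W - 2*T + 6  [with W=9, T=-2]  = -17; R = 3*S - 3  [with S=-17]  = -54.
Change = 27 − (-54) = 81.

81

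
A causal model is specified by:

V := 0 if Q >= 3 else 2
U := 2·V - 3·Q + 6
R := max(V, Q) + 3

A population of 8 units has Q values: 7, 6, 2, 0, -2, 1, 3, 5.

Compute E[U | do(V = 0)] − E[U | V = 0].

7.5

Under do(V=0), V's equation is replaced by V=0 for every unit. Per-unit U: -15, -12, 0, 6, 12, 3, -3, -9. Mean = -2.25.
Conditioning on V=0 selects the 4 unit(s) with Q ∈ {7, 6, 3, 5}. Their U values: -15, -12, -3, -9. Mean = -9.75.
Difference = -2.25 − (-9.75) = 7.5.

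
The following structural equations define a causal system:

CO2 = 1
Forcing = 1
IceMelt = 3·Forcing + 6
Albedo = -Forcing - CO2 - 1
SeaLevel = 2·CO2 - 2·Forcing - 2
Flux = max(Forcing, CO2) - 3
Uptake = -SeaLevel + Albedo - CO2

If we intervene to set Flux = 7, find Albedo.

do(Flux=7) replaces the equation Flux = max(Forcing, CO2) - 3 with the constant Flux = 7.
No directed path runs from Flux to Albedo, so Albedo keeps its natural value.
Albedo = -Forcing - CO2 - 1  [with Forcing=1, CO2=1]  = -3

-3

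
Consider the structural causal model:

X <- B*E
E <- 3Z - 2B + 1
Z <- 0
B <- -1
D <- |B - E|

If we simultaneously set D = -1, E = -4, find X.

The joint intervention fixes D = -1, E = -4, removing each variable's own equation.
X = B*E  [with B=-1, E=-4]  = 4

4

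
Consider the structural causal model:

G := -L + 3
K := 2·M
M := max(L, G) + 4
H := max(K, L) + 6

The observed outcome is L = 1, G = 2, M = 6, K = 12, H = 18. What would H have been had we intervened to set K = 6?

Intervening sets K = 6 and removes its equation (K := 2·M).
H = max(K, L) + 6  [with K=6, L=1]  = 12

12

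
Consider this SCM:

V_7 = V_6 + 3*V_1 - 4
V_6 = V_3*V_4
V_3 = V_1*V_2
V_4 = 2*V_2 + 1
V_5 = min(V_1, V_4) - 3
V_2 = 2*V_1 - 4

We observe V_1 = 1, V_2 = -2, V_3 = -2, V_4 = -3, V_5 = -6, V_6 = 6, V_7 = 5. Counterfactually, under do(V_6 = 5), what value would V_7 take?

Intervening sets V_6 = 5 and removes its equation (V_6 = V_3*V_4).
V_7 = V_6 + 3*V_1 - 4  [with V_6=5, V_1=1]  = 4

4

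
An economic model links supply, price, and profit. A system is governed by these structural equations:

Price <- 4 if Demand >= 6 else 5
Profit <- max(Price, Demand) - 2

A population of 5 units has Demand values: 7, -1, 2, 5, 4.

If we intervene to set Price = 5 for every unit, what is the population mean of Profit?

3.4

The intervention sets Price=5 in all 5 units regardless of Demand. Recomputing Profit per unit gives 5, 3, 3, 3, 3; average 3.4.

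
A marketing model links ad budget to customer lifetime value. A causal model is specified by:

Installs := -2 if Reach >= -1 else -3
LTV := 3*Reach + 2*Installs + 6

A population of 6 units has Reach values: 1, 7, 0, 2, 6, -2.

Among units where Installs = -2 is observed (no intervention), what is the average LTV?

Observing Installs=-2 restricts to units where Installs's equation naturally yields -2: Reach ∈ {1, 7, 0, 2, 6}. In that subpopulation LTV = 5, 23, 2, 8, 20, mean 11.6.

11.6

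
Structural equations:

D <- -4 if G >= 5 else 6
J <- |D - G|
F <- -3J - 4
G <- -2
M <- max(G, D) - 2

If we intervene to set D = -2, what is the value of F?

do(D=-2) replaces the equation D <- -4 if G >= 5 else 6 with the constant D = -2.
J = |D - G|  [with D=-2, G=-2]  = 0
F = -3J - 4  [with J=0]  = -4

-4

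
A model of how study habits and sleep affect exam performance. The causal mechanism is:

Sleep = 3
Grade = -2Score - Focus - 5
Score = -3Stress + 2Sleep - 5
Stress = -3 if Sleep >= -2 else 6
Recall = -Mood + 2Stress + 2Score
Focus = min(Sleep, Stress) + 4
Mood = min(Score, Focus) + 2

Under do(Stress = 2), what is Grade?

Under do(Stress=2), the mechanism Stress = -3 if Sleep >= -2 else 6 is discarded; Stress is fixed at 2.
Focus = min(Sleep, Stress) + 4  [with Sleep=3, Stress=2]  = 6
Score = -3Stress + 2Sleep - 5  [with Stress=2, Sleep=3]  = -5
Grade = -2Score - Focus - 5  [with Score=-5, Focus=6]  = -1

-1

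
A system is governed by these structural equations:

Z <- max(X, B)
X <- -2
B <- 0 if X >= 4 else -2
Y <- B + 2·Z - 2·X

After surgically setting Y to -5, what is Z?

-2

Under do(Y=-5), the mechanism Y <- B + 2·Z - 2·X is discarded; Y is fixed at -5.
Since Z is not a descendant of the intervened variable, it is unaffected.
B = 0 if X >= 4 else -2  [with X=-2]  = -2
Z = max(X, B)  [with X=-2, B=-2]  = -2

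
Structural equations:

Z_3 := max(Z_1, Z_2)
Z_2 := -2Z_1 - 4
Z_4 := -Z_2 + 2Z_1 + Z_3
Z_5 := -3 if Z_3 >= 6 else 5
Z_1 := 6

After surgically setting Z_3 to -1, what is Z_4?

The intervention breaks the incoming arrows to Z_3: Z_3 := max(Z_1, Z_2) no longer applies, and Z_3 = -1.
Z_2 = -2Z_1 - 4  [with Z_1=6]  = -16
Z_4 = -Z_2 + 2Z_1 + Z_3  [with Z_2=-16, Z_1=6, Z_3=-1]  = 27

27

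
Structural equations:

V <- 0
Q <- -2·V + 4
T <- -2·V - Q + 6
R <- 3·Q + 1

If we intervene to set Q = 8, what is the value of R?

25

Under do(Q=8), the mechanism Q <- -2·V + 4 is discarded; Q is fixed at 8.
R = 3·Q + 1  [with Q=8]  = 25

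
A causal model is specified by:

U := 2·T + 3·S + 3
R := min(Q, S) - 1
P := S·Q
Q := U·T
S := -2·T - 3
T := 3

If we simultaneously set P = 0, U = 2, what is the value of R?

-10

The joint intervention fixes P = 0, U = 2, removing each variable's own equation.
S = -2·T - 3  [with T=3]  = -9
Q = U·T  [with U=2, T=3]  = 6
R = min(Q, S) - 1  [with Q=6, S=-9]  = -10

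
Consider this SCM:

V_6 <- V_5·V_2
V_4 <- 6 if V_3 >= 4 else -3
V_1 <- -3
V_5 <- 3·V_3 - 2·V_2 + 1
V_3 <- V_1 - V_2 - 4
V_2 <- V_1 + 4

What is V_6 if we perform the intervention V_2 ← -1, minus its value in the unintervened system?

Under do(V_2=-1), the mechanism V_2 <- V_1 + 4 is discarded; V_2 is fixed at -1.
V_3 = V_1 - V_2 - 4  [with V_1=-3, V_2=-1]  = -6
V_5 = 3·V_3 - 2·V_2 + 1  [with V_3=-6, V_2=-1]  = -15
V_6 = V_5·V_2  [with V_5=-15, V_2=-1]  = 15
Without intervention: V_2 = V_1 + 4  [with V_1=-3]  = 1; V_3 = V_1 - V_2 - 4  [with V_1=-3, V_2=1]  = -8; V_5 = 3·V_3 - 2·V_2 + 1  [with V_3=-8, V_2=1]  = -25; V_6 = V_5·V_2  [with V_5=-25, V_2=1]  = -25.
Change = 15 − (-25) = 40.

40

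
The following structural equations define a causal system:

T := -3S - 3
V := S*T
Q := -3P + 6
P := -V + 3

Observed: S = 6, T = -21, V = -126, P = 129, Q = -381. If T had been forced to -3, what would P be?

21

Under do(T=-3), the mechanism T := -3S - 3 is discarded; T is fixed at -3.
V = S*T  [with S=6, T=-3]  = -18
P = -V + 3  [with V=-18]  = 21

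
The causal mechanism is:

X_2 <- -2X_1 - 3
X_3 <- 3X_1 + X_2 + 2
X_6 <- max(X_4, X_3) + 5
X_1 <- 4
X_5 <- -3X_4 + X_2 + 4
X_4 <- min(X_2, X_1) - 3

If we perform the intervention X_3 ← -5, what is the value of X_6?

0

The intervention breaks the incoming arrows to X_3: X_3 <- 3X_1 + X_2 + 2 no longer applies, and X_3 = -5.
X_2 = -2X_1 - 3  [with X_1=4]  = -11
X_4 = min(X_2, X_1) - 3  [with X_2=-11, X_1=4]  = -14
X_6 = max(X_4, X_3) + 5  [with X_4=-14, X_3=-5]  = 0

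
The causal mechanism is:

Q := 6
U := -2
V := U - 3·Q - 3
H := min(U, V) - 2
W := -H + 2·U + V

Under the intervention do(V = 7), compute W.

do(V=7) replaces the equation V := U - 3·Q - 3 with the constant V = 7.
H = min(U, V) - 2  [with U=-2, V=7]  = -4
W = -H + 2·U + V  [with H=-4, U=-2, V=7]  = 7

7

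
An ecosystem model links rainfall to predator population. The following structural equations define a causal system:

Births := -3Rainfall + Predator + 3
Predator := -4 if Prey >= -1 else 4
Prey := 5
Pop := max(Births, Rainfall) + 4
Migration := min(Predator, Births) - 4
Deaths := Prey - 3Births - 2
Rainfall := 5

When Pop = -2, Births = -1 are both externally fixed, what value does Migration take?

-8

Setting Pop = -2, Births = -1 by intervention discards those variables' equations.
Predator = -4 if Prey >= -1 else 4  [with Prey=5]  = -4
Migration = min(Predator, Births) - 4  [with Predator=-4, Births=-1]  = -8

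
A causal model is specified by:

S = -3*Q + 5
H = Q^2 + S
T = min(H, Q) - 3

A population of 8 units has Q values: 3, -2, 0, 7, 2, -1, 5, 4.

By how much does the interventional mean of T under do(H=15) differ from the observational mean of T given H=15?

0.75

do(H=15) breaks H's dependence on Q. With H=15 fixed, T across the units is 0, -5, -3, 4, -1, -4, 2, 1, mean -0.75.
Observing H=15 restricts to units where H's equation naturally yields 15: Q ∈ {-2, 5}. In that subpopulation T = -5, 2, mean -1.5.
Difference = -0.75 − (-1.5) = 0.75.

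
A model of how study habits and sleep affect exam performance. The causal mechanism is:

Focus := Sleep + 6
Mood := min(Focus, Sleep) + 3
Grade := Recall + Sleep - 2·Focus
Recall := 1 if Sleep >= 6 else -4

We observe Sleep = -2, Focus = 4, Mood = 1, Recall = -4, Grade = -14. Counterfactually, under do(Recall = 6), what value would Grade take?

-4

Intervening sets Recall = 6 and removes its equation (Recall := 1 if Sleep >= 6 else -4).
Focus = Sleep + 6  [with Sleep=-2]  = 4
Grade = Recall + Sleep - 2·Focus  [with Recall=6, Sleep=-2, Focus=4]  = -4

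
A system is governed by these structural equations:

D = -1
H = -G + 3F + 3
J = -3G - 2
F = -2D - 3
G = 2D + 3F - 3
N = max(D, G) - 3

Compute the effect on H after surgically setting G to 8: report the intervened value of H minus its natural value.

do(G=8) replaces the equation G = 2D + 3F - 3 with the constant G = 8.
F = -2D - 3  [with D=-1]  = -1
H = -G + 3F + 3  [with G=8, F=-1]  = -8
Without intervention: F = -2D - 3  [with D=-1]  = -1; G = 2D + 3F - 3  [with D=-1, F=-1]  = -8; H = -G + 3F + 3  [with G=-8, F=-1]  = 8.
Change = -8 − 8 = -16.

-16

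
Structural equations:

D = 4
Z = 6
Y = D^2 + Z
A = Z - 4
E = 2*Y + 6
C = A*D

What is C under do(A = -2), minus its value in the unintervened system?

-16

Under do(A=-2), the mechanism A = Z - 4 is discarded; A is fixed at -2.
C = A*D  [with A=-2, D=4]  = -8
Without intervention: A = Z - 4  [with Z=6]  = 2; C = A*D  [with A=2, D=4]  = 8.
Change = -8 − 8 = -16.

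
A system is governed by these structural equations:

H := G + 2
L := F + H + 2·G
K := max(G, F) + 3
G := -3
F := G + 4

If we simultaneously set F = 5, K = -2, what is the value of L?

The joint intervention fixes F = 5, K = -2, removing each variable's own equation.
H = G + 2  [with G=-3]  = -1
L = F + H + 2·G  [with F=5, H=-1, G=-3]  = -2

-2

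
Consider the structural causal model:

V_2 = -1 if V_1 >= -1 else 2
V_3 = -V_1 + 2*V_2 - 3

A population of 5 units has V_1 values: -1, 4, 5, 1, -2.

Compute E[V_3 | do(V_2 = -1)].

-6.4

do(V_2=-1) breaks V_2's dependence on V_1. With V_2=-1 fixed, V_3 across the units is -4, -9, -10, -6, -3, mean -6.4.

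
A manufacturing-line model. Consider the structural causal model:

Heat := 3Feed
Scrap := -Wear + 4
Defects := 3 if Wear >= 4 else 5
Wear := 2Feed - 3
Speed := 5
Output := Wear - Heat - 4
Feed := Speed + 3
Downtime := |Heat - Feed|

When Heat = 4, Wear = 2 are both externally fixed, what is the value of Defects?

Setting Heat = 4, Wear = 2 by intervention discards those variables' equations.
Defects = 3 if Wear >= 4 else 5  [with Wear=2]  = 5

5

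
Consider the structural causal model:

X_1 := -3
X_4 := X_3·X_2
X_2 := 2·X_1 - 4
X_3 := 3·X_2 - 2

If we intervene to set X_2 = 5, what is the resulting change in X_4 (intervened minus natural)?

-255

Under do(X_2=5), the mechanism X_2 := 2·X_1 - 4 is discarded; X_2 is fixed at 5.
X_3 = 3·X_2 - 2  [with X_2=5]  = 13
X_4 = X_3·X_2  [with X_3=13, X_2=5]  = 65
Without intervention: X_2 = 2·X_1 - 4  [with X_1=-3]  = -10; X_3 = 3·X_2 - 2  [with X_2=-10]  = -32; X_4 = X_3·X_2  [with X_3=-32, X_2=-10]  = 320.
Change = 65 − 320 = -255.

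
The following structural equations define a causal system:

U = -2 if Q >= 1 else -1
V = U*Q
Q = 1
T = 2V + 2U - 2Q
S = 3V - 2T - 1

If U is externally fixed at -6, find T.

-26

Under do(U=-6), the mechanism U = -2 if Q >= 1 else -1 is discarded; U is fixed at -6.
V = U*Q  [with U=-6, Q=1]  = -6
T = 2V + 2U - 2Q  [with V=-6, U=-6, Q=1]  = -26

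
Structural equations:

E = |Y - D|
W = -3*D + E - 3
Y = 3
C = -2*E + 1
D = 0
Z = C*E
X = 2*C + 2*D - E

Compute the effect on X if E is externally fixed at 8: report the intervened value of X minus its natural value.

-25

do(E=8) replaces the equation E = |Y - D| with the constant E = 8.
C = -2*E + 1  [with E=8]  = -15
X = 2*C + 2*D - E  [with C=-15, D=0, E=8]  = -38
Without intervention: E = |Y - D|  [with Y=3, D=0]  = 3; C = -2*E + 1  [with E=3]  = -5; X = 2*C + 2*D - E  [with C=-5, D=0, E=3]  = -13.
Change = -38 − (-13) = -25.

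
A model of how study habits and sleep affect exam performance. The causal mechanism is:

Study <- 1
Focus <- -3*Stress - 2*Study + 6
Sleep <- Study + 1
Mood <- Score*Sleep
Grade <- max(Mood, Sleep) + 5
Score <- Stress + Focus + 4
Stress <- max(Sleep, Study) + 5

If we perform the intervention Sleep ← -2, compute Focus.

Under do(Sleep=-2), the mechanism Sleep <- Study + 1 is discarded; Sleep is fixed at -2.
Stress = max(Sleep, Study) + 5  [with Sleep=-2, Study=1]  = 6
Focus = -3*Stress - 2*Study + 6  [with Stress=6, Study=1]  = -14

-14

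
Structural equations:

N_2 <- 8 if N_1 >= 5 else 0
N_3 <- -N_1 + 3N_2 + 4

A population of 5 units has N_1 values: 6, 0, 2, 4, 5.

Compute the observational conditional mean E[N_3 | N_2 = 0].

Conditioning on N_2=0 selects the 3 unit(s) with N_1 ∈ {0, 2, 4}. Their N_3 values: 4, 2, 0. Mean = 2.

2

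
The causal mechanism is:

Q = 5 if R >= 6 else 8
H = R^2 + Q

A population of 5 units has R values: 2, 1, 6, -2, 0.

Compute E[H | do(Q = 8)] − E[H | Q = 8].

6.75

The intervention sets Q=8 in all 5 units regardless of R. Recomputing H per unit gives 12, 9, 44, 12, 8; average 17.
Observing Q=8 restricts to units where Q's equation naturally yields 8: R ∈ {2, 1, -2, 0}. In that subpopulation H = 12, 9, 12, 8, mean 10.25.
Difference = 17 − 10.25 = 6.75.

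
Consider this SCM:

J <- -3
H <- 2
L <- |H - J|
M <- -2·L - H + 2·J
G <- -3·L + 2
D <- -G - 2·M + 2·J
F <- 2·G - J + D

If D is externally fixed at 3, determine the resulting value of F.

Intervening sets D = 3 and removes its equation (D <- -G - 2·M + 2·J).
L = |H - J|  [with H=2, J=-3]  = 5
G = -3·L + 2  [with L=5]  = -13
F = 2·G - J + D  [with G=-13, J=-3, D=3]  = -20

-20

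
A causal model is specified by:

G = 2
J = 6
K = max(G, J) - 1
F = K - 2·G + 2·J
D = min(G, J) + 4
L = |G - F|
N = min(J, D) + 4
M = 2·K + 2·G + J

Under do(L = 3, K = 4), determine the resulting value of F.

12

Under do(L = 3, K = 4), each intervened variable's structural equation is replaced by its fixed value.
F = K - 2·G + 2·J  [with K=4, G=2, J=6]  = 12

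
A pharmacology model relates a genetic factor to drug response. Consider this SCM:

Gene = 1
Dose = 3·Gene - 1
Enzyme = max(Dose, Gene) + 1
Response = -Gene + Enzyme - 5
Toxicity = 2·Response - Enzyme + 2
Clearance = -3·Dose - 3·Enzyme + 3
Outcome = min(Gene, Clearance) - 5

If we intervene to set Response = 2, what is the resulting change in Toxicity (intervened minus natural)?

10

Intervening sets Response = 2 and removes its equation (Response = -Gene + Enzyme - 5).
Dose = 3·Gene - 1  [with Gene=1]  = 2
Enzyme = max(Dose, Gene) + 1  [with Dose=2, Gene=1]  = 3
Toxicity = 2·Response - Enzyme + 2  [with Response=2, Enzyme=3]  = 3
Without intervention: Dose = 3·Gene - 1  [with Gene=1]  = 2; Enzyme = max(Dose, Gene) + 1  [with Dose=2, Gene=1]  = 3; Response = -Gene + Enzyme - 5  [with Gene=1, Enzyme=3]  = -3; Toxicity = 2·Response - Enzyme + 2  [with Response=-3, Enzyme=3]  = -7.
Change = 3 − (-7) = 10.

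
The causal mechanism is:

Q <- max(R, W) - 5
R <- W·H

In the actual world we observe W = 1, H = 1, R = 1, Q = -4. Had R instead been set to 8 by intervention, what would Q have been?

The intervention breaks the incoming arrows to R: R <- W·H no longer applies, and R = 8.
Q = max(R, W) - 5  [with R=8, W=1]  = 3

3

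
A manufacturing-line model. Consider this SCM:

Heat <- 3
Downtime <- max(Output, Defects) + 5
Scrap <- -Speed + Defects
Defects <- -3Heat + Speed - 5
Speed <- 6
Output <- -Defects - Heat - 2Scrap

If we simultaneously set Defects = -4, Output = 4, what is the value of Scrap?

-10

The joint intervention fixes Defects = -4, Output = 4, removing each variable's own equation.
Scrap = -Speed + Defects  [with Speed=6, Defects=-4]  = -10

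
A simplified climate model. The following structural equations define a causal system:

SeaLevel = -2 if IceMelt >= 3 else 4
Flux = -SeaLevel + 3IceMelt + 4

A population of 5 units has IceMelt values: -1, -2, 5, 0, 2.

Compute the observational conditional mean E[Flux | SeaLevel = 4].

Conditioning on SeaLevel=4 selects the 4 unit(s) with IceMelt ∈ {-1, -2, 0, 2}. Their Flux values: -3, -6, 0, 6. Mean = -0.75.

-0.75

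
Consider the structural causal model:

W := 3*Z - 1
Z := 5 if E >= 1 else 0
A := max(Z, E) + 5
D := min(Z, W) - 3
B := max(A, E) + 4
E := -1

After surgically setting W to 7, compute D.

-3

The intervention breaks the incoming arrows to W: W := 3*Z - 1 no longer applies, and W = 7.
Z = 5 if E >= 1 else 0  [with E=-1]  = 0
D = min(Z, W) - 3  [with Z=0, W=7]  = -3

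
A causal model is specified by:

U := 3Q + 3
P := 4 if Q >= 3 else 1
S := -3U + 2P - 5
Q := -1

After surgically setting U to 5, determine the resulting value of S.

Under do(U=5), the mechanism U := 3Q + 3 is discarded; U is fixed at 5.
P = 4 if Q >= 3 else 1  [with Q=-1]  = 1
S = -3U + 2P - 5  [with U=5, P=1]  = -18

-18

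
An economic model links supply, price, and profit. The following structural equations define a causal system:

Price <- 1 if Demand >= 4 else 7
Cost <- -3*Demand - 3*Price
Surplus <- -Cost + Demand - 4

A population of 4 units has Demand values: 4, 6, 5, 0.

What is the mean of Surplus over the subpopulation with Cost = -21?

Conditioning on Cost=-21 selects the 2 unit(s) with Demand ∈ {6, 0}. Their Surplus values: 23, 17. Mean = 20.

20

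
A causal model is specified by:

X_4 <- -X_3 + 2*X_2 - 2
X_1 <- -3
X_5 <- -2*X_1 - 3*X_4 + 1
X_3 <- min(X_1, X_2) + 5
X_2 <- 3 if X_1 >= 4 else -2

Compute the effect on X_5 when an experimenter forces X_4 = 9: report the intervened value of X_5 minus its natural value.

-51

Intervening sets X_4 = 9 and removes its equation (X_4 <- -X_3 + 2*X_2 - 2).
X_5 = -2*X_1 - 3*X_4 + 1  [with X_1=-3, X_4=9]  = -20
Without intervention: X_2 = 3 if X_1 >= 4 else -2  [with X_1=-3]  = -2; X_3 = min(X_1, X_2) + 5  [with X_1=-3, X_2=-2]  = 2; X_4 = -X_3 + 2*X_2 - 2  [with X_3=2, X_2=-2]  = -8; X_5 = -2*X_1 - 3*X_4 + 1  [with X_1=-3, X_4=-8]  = 31.
Change = -20 − 31 = -51.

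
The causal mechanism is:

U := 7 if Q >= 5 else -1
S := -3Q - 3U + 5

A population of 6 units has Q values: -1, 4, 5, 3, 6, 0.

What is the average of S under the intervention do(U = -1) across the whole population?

-0.5

do(U=-1) breaks U's dependence on Q. With U=-1 fixed, S across the units is 11, -4, -7, -1, -10, 8, mean -0.5.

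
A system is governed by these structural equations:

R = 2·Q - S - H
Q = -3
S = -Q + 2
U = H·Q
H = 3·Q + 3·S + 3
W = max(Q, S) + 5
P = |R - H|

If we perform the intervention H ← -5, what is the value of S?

5

Under do(H=-5), the mechanism H = 3·Q + 3·S + 3 is discarded; H is fixed at -5.
Since S is not a descendant of the intervened variable, it is unaffected.
S = -Q + 2  [with Q=-3]  = 5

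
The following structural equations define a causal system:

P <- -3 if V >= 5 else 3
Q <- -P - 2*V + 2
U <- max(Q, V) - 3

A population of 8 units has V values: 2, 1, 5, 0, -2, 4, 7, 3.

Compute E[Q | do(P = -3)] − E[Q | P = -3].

do(P=-3) breaks P's dependence on V. With P=-3 fixed, Q across the units is 1, 3, -5, 5, 9, -3, -9, -1, mean 0.
Observing P=-3 restricts to units where P's equation naturally yields -3: V ∈ {5, 7}. In that subpopulation Q = -5, -9, mean -7.
Difference = 0 − (-7) = 7.

7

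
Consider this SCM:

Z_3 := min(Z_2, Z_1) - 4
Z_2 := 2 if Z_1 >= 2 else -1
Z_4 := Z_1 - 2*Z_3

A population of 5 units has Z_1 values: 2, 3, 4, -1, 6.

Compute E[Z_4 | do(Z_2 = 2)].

8

The intervention sets Z_2=2 in all 5 units regardless of Z_1. Recomputing Z_4 per unit gives 6, 7, 8, 9, 10; average 8.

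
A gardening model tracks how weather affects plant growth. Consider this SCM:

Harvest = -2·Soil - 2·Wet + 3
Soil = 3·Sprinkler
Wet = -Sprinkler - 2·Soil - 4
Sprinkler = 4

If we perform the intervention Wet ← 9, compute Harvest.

-39

The intervention breaks the incoming arrows to Wet: Wet = -Sprinkler - 2·Soil - 4 no longer applies, and Wet = 9.
Soil = 3·Sprinkler  [with Sprinkler=4]  = 12
Harvest = -2·Soil - 2·Wet + 3  [with Soil=12, Wet=9]  = -39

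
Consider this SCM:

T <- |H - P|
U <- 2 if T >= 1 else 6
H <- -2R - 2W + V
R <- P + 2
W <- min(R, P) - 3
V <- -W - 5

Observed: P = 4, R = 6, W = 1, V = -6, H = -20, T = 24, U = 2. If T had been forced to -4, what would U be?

6

Intervening sets T = -4 and removes its equation (T <- |H - P|).
U = 2 if T >= 1 else 6  [with T=-4]  = 6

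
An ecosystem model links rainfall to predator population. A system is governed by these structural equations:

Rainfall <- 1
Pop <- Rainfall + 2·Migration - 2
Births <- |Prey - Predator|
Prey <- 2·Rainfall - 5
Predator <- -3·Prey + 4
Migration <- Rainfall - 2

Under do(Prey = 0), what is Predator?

The intervention breaks the incoming arrows to Prey: Prey <- 2·Rainfall - 5 no longer applies, and Prey = 0.
Predator = -3·Prey + 4  [with Prey=0]  = 4

4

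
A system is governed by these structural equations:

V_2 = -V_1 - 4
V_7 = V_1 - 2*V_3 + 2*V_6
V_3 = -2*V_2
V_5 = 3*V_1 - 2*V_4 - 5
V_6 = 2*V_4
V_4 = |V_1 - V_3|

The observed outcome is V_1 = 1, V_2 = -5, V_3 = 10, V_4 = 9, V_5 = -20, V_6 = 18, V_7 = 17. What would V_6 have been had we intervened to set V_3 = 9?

16

The intervention breaks the incoming arrows to V_3: V_3 = -2*V_2 no longer applies, and V_3 = 9.
V_4 = |V_1 - V_3|  [with V_1=1, V_3=9]  = 8
V_6 = 2*V_4  [with V_4=8]  = 16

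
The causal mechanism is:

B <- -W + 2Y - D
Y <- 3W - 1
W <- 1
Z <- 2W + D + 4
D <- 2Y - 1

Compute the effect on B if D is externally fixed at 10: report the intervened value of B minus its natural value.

The intervention breaks the incoming arrows to D: D <- 2Y - 1 no longer applies, and D = 10.
Y = 3W - 1  [with W=1]  = 2
B = -W + 2Y - D  [with W=1, Y=2, D=10]  = -7
Without intervention: Y = 3W - 1  [with W=1]  = 2; D = 2Y - 1  [with Y=2]  = 3; B = -W + 2Y - D  [with W=1, Y=2, D=3]  = 0.
Change = -7 − 0 = -7.

-7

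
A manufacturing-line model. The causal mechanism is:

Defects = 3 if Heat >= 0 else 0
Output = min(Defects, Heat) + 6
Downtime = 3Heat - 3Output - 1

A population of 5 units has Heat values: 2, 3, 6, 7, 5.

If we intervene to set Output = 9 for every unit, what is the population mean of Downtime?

-14.2

Under do(Output=9), Output's equation is replaced by Output=9 for every unit. Per-unit Downtime: -22, -19, -10, -7, -13. Mean = -14.2.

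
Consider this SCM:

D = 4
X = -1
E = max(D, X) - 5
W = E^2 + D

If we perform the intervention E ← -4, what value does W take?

The intervention breaks the incoming arrows to E: E = max(D, X) - 5 no longer applies, and E = -4.
W = E^2 + D  [with E=-4, D=4]  = 20

20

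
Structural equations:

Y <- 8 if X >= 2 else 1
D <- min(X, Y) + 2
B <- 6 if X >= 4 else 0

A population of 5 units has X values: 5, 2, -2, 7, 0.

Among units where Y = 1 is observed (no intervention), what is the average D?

Conditioning on Y=1 selects the 2 unit(s) with X ∈ {-2, 0}. Their D values: 0, 2. Mean = 1.

1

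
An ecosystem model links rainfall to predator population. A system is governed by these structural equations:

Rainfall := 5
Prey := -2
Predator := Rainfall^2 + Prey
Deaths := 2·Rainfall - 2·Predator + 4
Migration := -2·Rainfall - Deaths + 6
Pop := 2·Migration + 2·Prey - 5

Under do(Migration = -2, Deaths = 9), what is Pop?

Setting Migration = -2, Deaths = 9 by intervention discards those variables' equations.
Pop = 2·Migration + 2·Prey - 5  [with Migration=-2, Prey=-2]  = -13

-13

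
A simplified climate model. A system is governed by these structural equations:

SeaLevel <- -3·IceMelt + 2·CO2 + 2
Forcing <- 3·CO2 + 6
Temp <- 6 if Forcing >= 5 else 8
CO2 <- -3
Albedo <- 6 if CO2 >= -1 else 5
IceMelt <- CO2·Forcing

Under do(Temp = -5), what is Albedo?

do(Temp=-5) replaces the equation Temp <- 6 if Forcing >= 5 else 8 with the constant Temp = -5.
Albedo is not downstream of the intervention, so its value is determined by the original equations.
Albedo = 6 if CO2 >= -1 else 5  [with CO2=-3]  = 5

5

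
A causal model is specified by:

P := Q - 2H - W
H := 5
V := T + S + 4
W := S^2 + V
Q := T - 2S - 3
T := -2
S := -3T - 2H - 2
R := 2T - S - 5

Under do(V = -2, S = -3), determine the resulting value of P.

The joint intervention fixes V = -2, S = -3, removing each variable's own equation.
Q = T - 2S - 3  [with T=-2, S=-3]  = 1
W = S^2 + V  [with S=-3, V=-2]  = 7
P = Q - 2H - W  [with Q=1, H=5, W=7]  = -16

-16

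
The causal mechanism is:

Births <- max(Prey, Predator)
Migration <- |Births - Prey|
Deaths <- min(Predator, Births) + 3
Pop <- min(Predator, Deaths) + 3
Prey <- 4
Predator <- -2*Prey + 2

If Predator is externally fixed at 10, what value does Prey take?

Under do(Predator=10), the mechanism Predator <- -2*Prey + 2 is discarded; Predator is fixed at 10.
Prey is not downstream of the intervention, so its value is determined by the original equations.

4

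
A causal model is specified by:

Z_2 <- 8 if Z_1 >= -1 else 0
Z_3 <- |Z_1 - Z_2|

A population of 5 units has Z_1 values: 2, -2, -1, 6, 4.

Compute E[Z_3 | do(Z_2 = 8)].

6.2

Every unit gets Z_2=8 under the intervention. Z_3 values become 6, 10, 9, 2, 4; E[Z_3|do(Z_2=8)] = 6.2.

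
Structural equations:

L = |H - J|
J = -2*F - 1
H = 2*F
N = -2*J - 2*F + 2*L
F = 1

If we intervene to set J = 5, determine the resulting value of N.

-6

do(J=5) replaces the equation J = -2*F - 1 with the constant J = 5.
H = 2*F  [with F=1]  = 2
L = |H - J|  [with H=2, J=5]  = 3
N = -2*J - 2*F + 2*L  [with J=5, F=1, L=3]  = -6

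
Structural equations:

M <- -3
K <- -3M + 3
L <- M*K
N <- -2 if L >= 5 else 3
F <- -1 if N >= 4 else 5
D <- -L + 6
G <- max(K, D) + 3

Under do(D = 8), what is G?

15

Intervening sets D = 8 and removes its equation (D <- -L + 6).
K = -3M + 3  [with M=-3]  = 12
G = max(K, D) + 3  [with K=12, D=8]  = 15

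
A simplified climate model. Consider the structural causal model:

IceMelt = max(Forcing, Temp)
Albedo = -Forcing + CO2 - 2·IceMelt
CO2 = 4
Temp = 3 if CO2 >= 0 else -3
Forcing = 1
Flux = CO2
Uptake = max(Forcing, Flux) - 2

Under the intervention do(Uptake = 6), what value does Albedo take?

The intervention breaks the incoming arrows to Uptake: Uptake = max(Forcing, Flux) - 2 no longer applies, and Uptake = 6.
Albedo is not downstream of the intervention, so its value is determined by the original equations.
Temp = 3 if CO2 >= 0 else -3  [with CO2=4]  = 3
IceMelt = max(Forcing, Temp)  [with Forcing=1, Temp=3]  = 3
Albedo = -Forcing + CO2 - 2·IceMelt  [with Forcing=1, CO2=4, IceMelt=3]  = -3

-3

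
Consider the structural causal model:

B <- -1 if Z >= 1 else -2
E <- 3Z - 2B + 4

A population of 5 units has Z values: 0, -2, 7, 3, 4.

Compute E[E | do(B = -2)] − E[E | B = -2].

10.2

The intervention sets B=-2 in all 5 units regardless of Z. Recomputing E per unit gives 8, 2, 29, 17, 20; average 15.2.
Observing B=-2 restricts to units where B's equation naturally yields -2: Z ∈ {0, -2}. In that subpopulation E = 8, 2, mean 5.
Difference = 15.2 − 5 = 10.2.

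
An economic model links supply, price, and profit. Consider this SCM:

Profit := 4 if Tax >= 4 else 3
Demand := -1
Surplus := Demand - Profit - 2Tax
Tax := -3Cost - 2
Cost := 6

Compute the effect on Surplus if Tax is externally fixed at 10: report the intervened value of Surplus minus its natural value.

do(Tax=10) replaces the equation Tax := -3Cost - 2 with the constant Tax = 10.
Profit = 4 if Tax >= 4 else 3  [with Tax=10]  = 4
Surplus = Demand - Profit - 2Tax  [with Demand=-1, Profit=4, Tax=10]  = -25
Without intervention: Tax = -3Cost - 2  [with Cost=6]  = -20; Profit = 4 if Tax >= 4 else 3  [with Tax=-20]  = 3; Surplus = Demand - Profit - 2Tax  [with Demand=-1, Profit=3, Tax=-20]  = 36.
Change = -25 − 36 = -61.

-61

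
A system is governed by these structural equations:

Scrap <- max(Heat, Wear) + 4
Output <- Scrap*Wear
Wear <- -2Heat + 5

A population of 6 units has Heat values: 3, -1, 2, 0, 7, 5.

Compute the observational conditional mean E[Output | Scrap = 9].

0

Observing Scrap=9 restricts to units where Scrap's equation naturally yields 9: Heat ∈ {0, 5}. In that subpopulation Output = 45, -45, mean 0.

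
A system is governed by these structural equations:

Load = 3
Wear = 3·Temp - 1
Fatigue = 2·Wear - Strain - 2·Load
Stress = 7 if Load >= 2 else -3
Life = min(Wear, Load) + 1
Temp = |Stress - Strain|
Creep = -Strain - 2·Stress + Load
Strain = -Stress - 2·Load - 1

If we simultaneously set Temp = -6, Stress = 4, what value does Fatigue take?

-33

Under do(Temp = -6, Stress = 4), each intervened variable's structural equation is replaced by its fixed value.
Strain = -Stress - 2·Load - 1  [with Stress=4, Load=3]  = -11
Wear = 3·Temp - 1  [with Temp=-6]  = -19
Fatigue = 2·Wear - Strain - 2·Load  [with Wear=-19, Strain=-11, Load=3]  = -33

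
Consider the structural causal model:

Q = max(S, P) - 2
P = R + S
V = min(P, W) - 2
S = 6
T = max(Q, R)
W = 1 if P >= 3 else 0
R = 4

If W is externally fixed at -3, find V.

-5

The intervention breaks the incoming arrows to W: W = 1 if P >= 3 else 0 no longer applies, and W = -3.
P = R + S  [with R=4, S=6]  = 10
V = min(P, W) - 2  [with P=10, W=-3]  = -5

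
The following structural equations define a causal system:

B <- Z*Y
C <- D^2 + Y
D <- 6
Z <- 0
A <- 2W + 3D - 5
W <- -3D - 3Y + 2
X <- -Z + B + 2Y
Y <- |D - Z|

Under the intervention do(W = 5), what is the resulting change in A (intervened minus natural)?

78

Under do(W=5), the mechanism W <- -3D - 3Y + 2 is discarded; W is fixed at 5.
A = 2W + 3D - 5  [with W=5, D=6]  = 23
Without intervention: Y = |D - Z|  [with D=6, Z=0]  = 6; W = -3D - 3Y + 2  [with D=6, Y=6]  = -34; A = 2W + 3D - 5  [with W=-34, D=6]  = -55.
Change = 23 − (-55) = 78.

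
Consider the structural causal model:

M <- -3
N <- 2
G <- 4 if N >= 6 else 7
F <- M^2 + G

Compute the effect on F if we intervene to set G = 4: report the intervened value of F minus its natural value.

The intervention breaks the incoming arrows to G: G <- 4 if N >= 6 else 7 no longer applies, and G = 4.
F = M^2 + G  [with M=-3, G=4]  = 13
Without intervention: G = 4 if N >= 6 else 7  [with N=2]  = 7; F = M^2 + G  [with M=-3, G=7]  = 16.
Change = 13 − 16 = -3.

-3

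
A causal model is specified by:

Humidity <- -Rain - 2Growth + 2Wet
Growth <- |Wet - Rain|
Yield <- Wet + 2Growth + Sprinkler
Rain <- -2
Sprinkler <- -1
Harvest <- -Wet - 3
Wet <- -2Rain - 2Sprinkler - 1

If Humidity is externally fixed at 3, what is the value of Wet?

5

do(Humidity=3) replaces the equation Humidity <- -Rain - 2Growth + 2Wet with the constant Humidity = 3.
Wet is not downstream of the intervention, so its value is determined by the original equations.
Wet = -2Rain - 2Sprinkler - 1  [with Rain=-2, Sprinkler=-1]  = 5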